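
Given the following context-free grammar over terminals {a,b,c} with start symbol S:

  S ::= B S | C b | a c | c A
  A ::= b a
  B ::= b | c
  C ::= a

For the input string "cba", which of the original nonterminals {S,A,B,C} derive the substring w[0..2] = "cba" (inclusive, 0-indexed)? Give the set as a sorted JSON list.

Convert to CNF:
  S -> B S | C T0 | T1 T2 | T2 A
  A -> T0 T1
  B -> b | c
  C -> a
  T0 -> b
  T1 -> a
  T2 -> c

CYK table (by increasing span) (cells [i..j] with 0 ≤ i ≤ j ≤ 2 only):
  T[0,0] 'c' = {B,T2}  orig:{B}
  T[1,1] 'b' = {B,T0}  orig:{B}
  T[2,2] 'a' = {C,T1}  orig:{C}
  T[0,1] 'cb' = ∅
  T[1,2] 'ba' = {A}
  T[0,2] 'cba' = {S}

Original NTs in T[0,2] deriving "cba": ["S"]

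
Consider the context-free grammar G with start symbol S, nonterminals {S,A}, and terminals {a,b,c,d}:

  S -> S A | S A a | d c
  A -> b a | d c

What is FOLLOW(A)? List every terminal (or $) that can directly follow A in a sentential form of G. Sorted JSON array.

FIRST iteration:
[1]
  A via A→b a: +{b}
  A via A→d c: +{d}
  S via S→d c: +{d}
  S: {d}  A: {b,d}
[2] done
  S: {d}  A: {b,d}

FOLLOW iteration:
initialize: $ ∈ FOLLOW(S)
pass 1:
  S→S A: FOLLOW(S) ⊇ FIRST(A) = {b,d}; new: +{b,d}
  S→S A: FOLLOW(A) ⊇ FOLLOW(S) ⊇ {$,b,d}; new: +{$,b,d}
  S→S A a: FOLLOW(A) ⊇ FIRST(a) = {a}; new: +{a}
  FOLLOW(S)={$,b,d}  FOLLOW(A)={$,a,b,d}
pass 2: (no change)
  FOLLOW(S)={$,b,d}  FOLLOW(A)={$,a,b,d}

FOLLOW(A) = ["$", "a", "b", "d"]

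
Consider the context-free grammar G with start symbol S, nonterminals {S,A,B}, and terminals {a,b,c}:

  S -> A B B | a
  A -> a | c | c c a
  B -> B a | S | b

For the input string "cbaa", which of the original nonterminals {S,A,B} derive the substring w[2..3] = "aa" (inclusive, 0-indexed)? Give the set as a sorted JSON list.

Convert to CNF:
  S -> A X4 | a
  A -> T0 X2 | a | c
  B -> A X3 | B T1 | a | b
  T0 -> c
  T1 -> a
  X2 -> T0 T1
  X3 -> B B
  X4 -> B B

Fill CYK table bottom-up (cells [i..j] with 2 ≤ i ≤ j ≤ 3 only):
  T[2,2] 'a' = {A,B,S,T1}  orig:{A,B,S}
  T[3,3] 'a' = {A,B,S,T1}  orig:{A,B,S}
  T[2,3] 'aa' = {B,X3,X4}  orig:{B}

Original NTs in T[2,3] deriving "aa": ["B"]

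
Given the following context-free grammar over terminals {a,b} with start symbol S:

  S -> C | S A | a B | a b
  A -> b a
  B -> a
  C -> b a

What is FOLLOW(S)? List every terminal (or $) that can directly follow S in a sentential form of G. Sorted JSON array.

Compute FIRST by fixpoint:
pass 1:
  A via A→b a: +{b}
  B via B→a: +{a}
  C via C→b a: +{b}
  S via S→C: +{b}
  S via S→a B: +{a}
  FIRST[S]={a,b}  FIRST[A]={b}  FIRST[B]={a}  FIRST[C]={b}
pass 2: (no change)
  FIRST[S]={a,b}  FIRST[A]={b}  FIRST[B]={a}  FIRST[C]={b}

FOLLOW sets:
initialize: $ ∈ FOLLOW(S)
[1]
  S→C: FOLLOW(C) ⊇ FOLLOW(S) ⊇ {$}; new: +{$}
  S→S A: FOLLOW(S) ⊇ FIRST(A) = {b}; new: +{b}
  S→S A: FOLLOW(A) ⊇ FOLLOW(S) ⊇ {$,b}; new: +{$,b}
  S→a B: FOLLOW(B) ⊇ FOLLOW(S) ⊇ {$,b}; new: +{$,b}
  FOLLOW(S)={$,b}  FOLLOW(A)={$,b}  FOLLOW(B)={$,b}  FOLLOW(C)={$}
[2]
  S→C: FOLLOW(C) ⊇ FOLLOW(S) ⊇ {$,b}; new: +{b}
  FOLLOW(S)={$,b}  FOLLOW(A)={$,b}  FOLLOW(B)={$,b}  FOLLOW(C)={$,b}
[3] — fixpoint
  FOLLOW(S)={$,b}  FOLLOW(A)={$,b}  FOLLOW(B)={$,b}  FOLLOW(C)={$,b}

FOLLOW(S) = ["$", "b"]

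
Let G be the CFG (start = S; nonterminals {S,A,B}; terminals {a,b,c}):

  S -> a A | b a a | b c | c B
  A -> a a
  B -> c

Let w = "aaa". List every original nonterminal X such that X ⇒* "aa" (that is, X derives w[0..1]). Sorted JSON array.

Convert to CNF:
  S -> T0 A | T1 T2 | T1 X3 | T2 B
  A -> T0 T0
  B -> c
  T0 -> a
  T1 -> b
  T2 -> c
  X3 -> T0 T0

CYK fill, restricted to cells inside w[0..1]:
  [0..0]={T0}  "a"  orig:{}
  [1..1]={T0}  "a"  orig:{}
  [0..1]={A,X3}  "aa"  orig:{A}

Original NTs in T[0,1] deriving "aa": ["A"]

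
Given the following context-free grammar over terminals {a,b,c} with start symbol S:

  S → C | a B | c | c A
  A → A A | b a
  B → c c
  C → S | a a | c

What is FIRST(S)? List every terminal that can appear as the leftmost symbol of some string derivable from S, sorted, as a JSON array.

Compute FIRST by fixpoint:
pass 1:
  A via A→b a: +{b}
  B via B→c c: +{c}
  C via C→a a: +{a}
  C via C→c: +{c}
  S via S→C: +{a,c}
  S: {a,c}  A: {b}  B: {c}  C: {a,c}
pass 2: (no change)
  S: {a,c}  A: {b}  B: {c}  C: {a,c}

FIRST(S) = ["a", "c"]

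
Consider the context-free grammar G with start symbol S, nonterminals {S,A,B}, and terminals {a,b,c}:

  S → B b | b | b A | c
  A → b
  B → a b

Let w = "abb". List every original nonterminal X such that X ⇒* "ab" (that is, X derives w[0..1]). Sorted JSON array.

CNF form of G:
  S -> B T1 | T1 A | b | c
  A -> b
  B -> T0 T1
  T0 -> a
  T1 -> b

CYK table (by increasing span) (cells [i..j] with 0 ≤ i ≤ j ≤ 1 only):
  T[0,0] 'a' = {T0}  orig:{}
  T[1,1] 'b' = {A,S,T1}  orig:{A,S}
  T[0,1] 'ab' = {B}

Original NTs in T[0,1] deriving "ab": ["B"]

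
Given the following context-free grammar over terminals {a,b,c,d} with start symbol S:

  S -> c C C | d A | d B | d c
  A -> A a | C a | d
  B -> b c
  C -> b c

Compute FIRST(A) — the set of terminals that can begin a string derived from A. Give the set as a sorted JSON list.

FIRST iteration:
pass 1:
  A via A→d: +{d}
  B via B→b c: +{b}
  C via C→b c: +{b}
  S via S→c C C: +{c}
  S via S→d A: +{d}
  FIRST(S)={c,d}  FIRST(A)={d}  FIRST(B)={b}  FIRST(C)={b}
pass 2:
  A via A→C a: +{b}
  FIRST(S)={c,d}  FIRST(A)={b,d}  FIRST(B)={b}  FIRST(C)={b}
pass 3: done
  FIRST(S)={c,d}  FIRST(A)={b,d}  FIRST(B)={b}  FIRST(C)={b}

FIRST(A) = ["b", "d"]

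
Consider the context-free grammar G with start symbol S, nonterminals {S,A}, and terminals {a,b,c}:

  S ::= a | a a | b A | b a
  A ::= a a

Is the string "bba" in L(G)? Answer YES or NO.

Convert to CNF:
  S -> T0 T0 | T1 A | T1 T0 | a
  A -> T0 T0
  T0 -> a
  T1 -> b

CYK fill:
  [0..0]={T1}  "b"  orig:{}
  [1..1]={T1}  "b"  orig:{}
  [2..2]={S,T0}  "a"  orig:{S}
  [0..1]=∅  "bb"
  [1..2]={S}  "ba"
  [0..2]=∅  "bba"

S ∉ T[0,2] ⇒ NO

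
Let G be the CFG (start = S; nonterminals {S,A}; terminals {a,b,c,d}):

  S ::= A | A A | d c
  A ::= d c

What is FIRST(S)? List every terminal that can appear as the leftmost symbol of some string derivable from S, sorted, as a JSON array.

FIRST sets, iterate to fixpoint:
pass 1:
  A via A→d c: +{d}
  S via S→A: +{d}
  FIRST(S)={d}  FIRST(A)={d}
pass 2: (no change)
  FIRST(S)={d}  FIRST(A)={d}

FIRST(S) = ["d"]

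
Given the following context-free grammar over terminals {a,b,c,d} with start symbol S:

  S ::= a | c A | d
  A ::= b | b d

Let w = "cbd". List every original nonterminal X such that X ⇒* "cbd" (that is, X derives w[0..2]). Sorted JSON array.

CNF form of G:
  S -> T2 A | a | d
  A -> T0 T1 | b
  T0 -> b
  T1 -> d
  T2 -> c

CYK fill (cells [i..j] with 0 ≤ i ≤ j ≤ 2 only):
  [0..0]={T2}  "c"  orig:{}
  [1..1]={A,T0}  "b"  orig:{A}
  [2..2]={S,T1}  "d"  orig:{S}
  [0..1]={S}  "cb"
  [1..2]={A}  "bd"
  [0..2]={S}  "cbd"

Original NTs in T[0,2] deriving "cbd": ["S"]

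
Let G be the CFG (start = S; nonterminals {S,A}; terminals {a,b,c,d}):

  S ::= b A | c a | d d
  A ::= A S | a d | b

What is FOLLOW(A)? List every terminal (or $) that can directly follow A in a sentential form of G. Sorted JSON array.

FIRST sets, iterate to fixpoint:
pass 1:
  A via A→a d: +{a}
  A via A→b: +{b}
  S via S→b A: +{b}
  S via S→c a: +{c}
  S via S→d d: +{d}
  FIRST(S)={b,c,d}  FIRST(A)={a,b}
pass 2: (stable)
  FIRST(S)={b,c,d}  FIRST(A)={a,b}

Compute FOLLOW by fixpoint:
seed FOLLOW(S) with $
pass 1:
  A→A S: FOLLOW(A) ⊇ FIRST(S) = {b,c,d}; new: +{b,c,d}
  A→A S: FOLLOW(S) ⊇ FOLLOW(A) ⊇ {b,c,d}; new: +{b,c,d}
  S→b A: FOLLOW(A) ⊇ FOLLOW(S) ⊇ {$,b,c,d}; new: +{$}
  FOLLOW[S]={$,b,c,d}  FOLLOW[A]={$,b,c,d}
pass 2: done
  FOLLOW[S]={$,b,c,d}  FOLLOW[A]={$,b,c,d}

FOLLOW(A) = ["$", "b", "c", "d"]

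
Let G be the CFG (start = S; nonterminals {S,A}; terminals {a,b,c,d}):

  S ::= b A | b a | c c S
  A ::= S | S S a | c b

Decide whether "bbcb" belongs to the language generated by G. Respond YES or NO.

CNF form of G:
  S -> T1 A | T1 T0 | T2 X5
  A -> S X3 | T1 A | T1 T0 | T2 T1 | T2 X4
  T0 -> a
  T1 -> b
  T2 -> c
  X3 -> S T0
  X4 -> T2 S
  X5 -> T2 S

CYK fill:
  [0..0]={T1}  "b"  orig:{}
  [1..1]={T1}  "b"  orig:{}
  [2..2]={T2}  "c"  orig:{}
  [3..3]={T1}  "b"  orig:{}
  [0..1]=∅  "bb"
  [1..2]=∅  "bc"
  [2..3]={A}  "cb"
  [0..2]=∅  "bbc"
  [1..3]={A,S}  "bcb"
  [0..3]={A,S}  "bbcb"

S ∈ T[0,3] ⇒ YES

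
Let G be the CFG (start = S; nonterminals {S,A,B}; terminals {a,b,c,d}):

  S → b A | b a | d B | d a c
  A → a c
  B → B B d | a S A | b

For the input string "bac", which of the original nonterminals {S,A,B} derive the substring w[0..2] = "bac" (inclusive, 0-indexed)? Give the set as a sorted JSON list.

CNF form of G:
  S -> T2 B | T2 X6 | T3 A | T3 T0
  A -> T0 T1
  B -> B X4 | T0 X5 | b
  T0 -> a
  T1 -> c
  T2 -> d
  T3 -> b
  X4 -> B T2
  X5 -> S A
  X6 -> T0 T1

CYK fill — only the sub-triangle for w[0..2]:
  T[0,0] 'b' = {B,T3}  orig:{B}
  T[1,1] 'a' = {T0}  orig:{}
  T[2,2] 'c' = {T1}  orig:{}
  T[0,1] 'ba' = {S}
  T[1,2] 'ac' = {A,X6}  orig:{A}
  T[0,2] 'bac' = {S}

Original NTs in T[0,2] deriving "bac": ["S"]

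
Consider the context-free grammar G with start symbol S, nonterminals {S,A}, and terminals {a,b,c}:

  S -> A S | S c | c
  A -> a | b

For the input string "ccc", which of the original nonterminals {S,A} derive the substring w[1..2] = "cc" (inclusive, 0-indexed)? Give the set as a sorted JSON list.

Convert to CNF:
  S -> A S | S T0 | c
  A -> a | b
  T0 -> c

Fill CYK table bottom-up — only the sub-triangle for w[1..2]:
  T[1,1] 'c' = {S,T0}  orig:{S}
  T[2,2] 'c' = {S,T0}  orig:{S}
  T[1,2] 'cc' = {S}

Original NTs in T[1,2] deriving "cc": ["S"]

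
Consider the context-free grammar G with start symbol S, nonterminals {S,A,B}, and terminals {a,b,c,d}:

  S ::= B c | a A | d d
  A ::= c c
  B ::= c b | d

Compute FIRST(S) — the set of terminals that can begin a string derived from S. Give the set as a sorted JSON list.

Compute FIRST by fixpoint:
[1]
  A via A→c c: +{c}
  B via B→c b: +{c}
  B via B→d: +{d}
  S via S→B c: +{c,d}
  S via S→a A: +{a}
  FIRST[S]={a,c,d}  FIRST[A]={c}  FIRST[B]={c,d}
[2] (stable)
  FIRST[S]={a,c,d}  FIRST[A]={c}  FIRST[B]={c,d}

FIRST(S) = ["a", "c", "d"]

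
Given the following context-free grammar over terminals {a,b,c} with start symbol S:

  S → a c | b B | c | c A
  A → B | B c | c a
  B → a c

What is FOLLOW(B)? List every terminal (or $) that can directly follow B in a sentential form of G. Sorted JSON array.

FIRST sets, iterate to fixpoint:
pass 1:
  A via A→c a: +{c}
  B via B→a c: +{a}
  S via S→a c: +{a}
  S via S→b B: +{b}
  S via S→c: +{c}
  FIRST[S]={a,b,c}  FIRST[A]={c}  FIRST[B]={a}
pass 2:
  A via A→B: +{a}
  FIRST[S]={a,b,c}  FIRST[A]={a,c}  FIRST[B]={a}
pass 3: done
  FIRST[S]={a,b,c}  FIRST[A]={a,c}  FIRST[B]={a}

Compute FOLLOW by fixpoint:
initialize: $ ∈ FOLLOW(S)
pass 1:
  A→B c: FOLLOW(B) ⊇ FIRST(c) = {c}; new: +{c}
  S→b B: FOLLOW(B) ⊇ FOLLOW(S) ⊇ {$}; new: +{$}
  S→c A: FOLLOW(A) ⊇ FOLLOW(S) ⊇ {$}; new: +{$}
  S: {$}  A: {$}  B: {$,c}
pass 2: done
  S: {$}  A: {$}  B: {$,c}

FOLLOW(B) = ["$", "c"]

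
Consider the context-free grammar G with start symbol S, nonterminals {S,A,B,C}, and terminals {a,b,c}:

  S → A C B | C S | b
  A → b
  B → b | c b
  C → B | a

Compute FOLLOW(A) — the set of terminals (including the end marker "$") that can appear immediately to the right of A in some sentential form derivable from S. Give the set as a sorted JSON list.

Compute FIRST by fixpoint:
[1]
  A via A→b: +{b}
  B via B→b: +{b}
  B via B→c b: +{c}
  C via C→B: +{b,c}
  C via C→a: +{a}
  S via S→A C B: +{b}
  S via S→C S: +{a,c}
  FIRST(S)={a,b,c}  FIRST(A)={b}  FIRST(B)={b,c}  FIRST(C)={a,b,c}
[2] done
  FIRST(S)={a,b,c}  FIRST(A)={b}  FIRST(B)={b,c}  FIRST(C)={a,b,c}

Compute FOLLOW by fixpoint:
seed FOLLOW(S) with $
iter 1:
  S→A C B: FOLLOW(A) ⊇ FIRST(C) = {a,b,c}; new: +{a,b,c}
  S→A C B: FOLLOW(C) ⊇ FIRST(B) = {b,c}; new: +{b,c}
  S→A C B: FOLLOW(B) ⊇ FOLLOW(S) ⊇ {$}; new: +{$}
  S→C S: FOLLOW(C) ⊇ FIRST(S) = {a,b,c}; new: +{a}
  FOLLOW(S)={$}  FOLLOW(A)={a,b,c}  FOLLOW(B)={$}  FOLLOW(C)={a,b,c}
iter 2:
  C→B: FOLLOW(B) ⊇ FOLLOW(C) ⊇ {a,b,c}; new: +{a,b,c}
  FOLLOW(S)={$}  FOLLOW(A)={a,b,c}  FOLLOW(B)={$,a,b,c}  FOLLOW(C)={a,b,c}
iter 3: — fixpoint
  FOLLOW(S)={$}  FOLLOW(A)={a,b,c}  FOLLOW(B)={$,a,b,c}  FOLLOW(C)={a,b,c}

FOLLOW(A) = ["a", "b", "c"]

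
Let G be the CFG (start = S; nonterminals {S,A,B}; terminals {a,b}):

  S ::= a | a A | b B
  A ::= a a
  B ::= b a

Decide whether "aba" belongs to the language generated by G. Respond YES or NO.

Convert to CNF:
  S -> T0 A | T1 B | a
  A -> T0 T0
  B -> T1 T0
  T0 -> a
  T1 -> b

CYK fill:
  [0..0]={S,T0}  "a"  orig:{S}
  [1..1]={T1}  "b"  orig:{}
  [2..2]={S,T0}  "a"  orig:{S}
  [0..1]=∅  "ab"
  [1..2]={B}  "ba"
  [0..2]=∅  "aba"

S ∉ T[0,2] ⇒ NO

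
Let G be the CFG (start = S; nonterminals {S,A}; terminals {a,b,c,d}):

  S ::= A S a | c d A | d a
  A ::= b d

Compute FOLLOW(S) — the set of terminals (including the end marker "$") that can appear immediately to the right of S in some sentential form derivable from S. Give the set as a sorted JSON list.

Compute FIRST by fixpoint:
[1]
  A via A→b d: +{b}
  S via S→A S a: +{b}
  S via S→c d A: +{c}
  S via S→d a: +{d}
  FIRST[S]={b,c,d}  FIRST[A]={b}
[2] (no change)
  FIRST[S]={b,c,d}  FIRST[A]={b}

Compute FOLLOW by fixpoint:
FOLLOW(S) := {$}
iter 1:
  S→A S a: FOLLOW(A) ⊇ FIRST(S) = {b,c,d}; new: +{b,c,d}
  S→A S a: FOLLOW(S) ⊇ FIRST(a) = {a}; new: +{a}
  S→c d A: FOLLOW(A) ⊇ FOLLOW(S) ⊇ {$,a}; new: +{$,a}
  FOLLOW(S)={$,a}  FOLLOW(A)={$,a,b,c,d}
iter 2: done
  FOLLOW(S)={$,a}  FOLLOW(A)={$,a,b,c,d}

FOLLOW(S) = ["$", "a"]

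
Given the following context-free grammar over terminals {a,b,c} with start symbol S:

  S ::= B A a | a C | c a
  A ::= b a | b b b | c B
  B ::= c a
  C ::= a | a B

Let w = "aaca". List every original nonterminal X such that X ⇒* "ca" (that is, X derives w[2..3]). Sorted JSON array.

Convert to CNF:
  S -> B X4 | T1 C | T2 T1
  A -> T0 T1 | T0 X3 | T2 B
  B -> T2 T1
  C -> T1 B | a
  T0 -> b
  T1 -> a
  T2 -> c
  X3 -> T0 T0
  X4 -> A T1

CYK fill (cells [i..j] with 2 ≤ i ≤ j ≤ 3 only):
  [2..2]={T2}  "c"  orig:{}
  [3..3]={C,T1}  "a"  orig:{C}
  [2..3]={B,S}  "ca"

Original NTs in T[2,3] deriving "ca": ["B", "S"]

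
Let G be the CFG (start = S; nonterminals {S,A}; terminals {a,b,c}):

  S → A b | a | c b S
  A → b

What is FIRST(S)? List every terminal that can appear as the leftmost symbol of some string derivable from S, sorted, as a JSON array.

FIRST iteration:
[1]
  A via A→b: +{b}
  S via S→A b: +{b}
  S via S→a: +{a}
  S via S→c b S: +{c}
  S: {a,b,c}  A: {b}
[2] done
  S: {a,b,c}  A: {b}

FIRST(S) = ["a", "b", "c"]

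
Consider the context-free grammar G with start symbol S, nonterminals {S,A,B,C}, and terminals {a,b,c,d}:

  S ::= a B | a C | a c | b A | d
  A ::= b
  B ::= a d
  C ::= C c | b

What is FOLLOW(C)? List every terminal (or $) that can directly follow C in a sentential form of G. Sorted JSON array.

FIRST sets, iterate to fixpoint:
[1]
  A via A→b: +{b}
  B via B→a d: +{a}
  C via C→b: +{b}
  S via S→a B: +{a}
  S via S→b A: +{b}
  S via S→d: +{d}
  FIRST[S]={a,b,d}  FIRST[A]={b}  FIRST[B]={a}  FIRST[C]={b}
[2] (stable)
  FIRST[S]={a,b,d}  FIRST[A]={b}  FIRST[B]={a}  FIRST[C]={b}

FOLLOW sets:
initialize: $ ∈ FOLLOW(S)
pass 1:
  C→C c: FOLLOW(C) ⊇ FIRST(c) = {c}; new: +{c}
  S→a B: FOLLOW(B) ⊇ FOLLOW(S) ⊇ {$}; new: +{$}
  S→a C: FOLLOW(C) ⊇ FOLLOW(S) ⊇ {$}; new: +{$}
  S→b A: FOLLOW(A) ⊇ FOLLOW(S) ⊇ {$}; new: +{$}
  FOLLOW(S)={$}  FOLLOW(A)={$}  FOLLOW(B)={$}  FOLLOW(C)={$,c}
pass 2: (no change)
  FOLLOW(S)={$}  FOLLOW(A)={$}  FOLLOW(B)={$}  FOLLOW(C)={$,c}

FOLLOW(C) = ["$", "c"]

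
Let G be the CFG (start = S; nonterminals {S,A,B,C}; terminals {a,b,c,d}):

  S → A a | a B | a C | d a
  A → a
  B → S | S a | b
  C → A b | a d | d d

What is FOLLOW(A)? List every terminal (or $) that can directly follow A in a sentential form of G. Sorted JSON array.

FIRST sets, iterate to fixpoint:
[1]
  A via A→a: +{a}
  B via B→b: +{b}
  C via C→A b: +{a}
  C via C→d d: +{d}
  S via S→A a: +{a}
  S via S→d a: +{d}
  FIRST[S]={a,d}  FIRST[A]={a}  FIRST[B]={b}  FIRST[C]={a,d}
[2]
  B via B→S: +{a,d}
  FIRST[S]={a,d}  FIRST[A]={a}  FIRST[B]={a,b,d}  FIRST[C]={a,d}
[3] (no change)
  FIRST[S]={a,d}  FIRST[A]={a}  FIRST[B]={a,b,d}  FIRST[C]={a,d}

FOLLOW sets:
seed FOLLOW(S) with $
iter 1:
  B→S a: FOLLOW(S) ⊇ FIRST(a) = {a}; new: +{a}
  C→A b: FOLLOW(A) ⊇ FIRST(b) = {b}; new: +{b}
  S→A a: FOLLOW(A) ⊇ FIRST(a) = {a}; new: +{a}
  S→a B: FOLLOW(B) ⊇ FOLLOW(S) ⊇ {$,a}; new: +{$,a}
  S→a C: FOLLOW(C) ⊇ FOLLOW(S) ⊇ {$,a}; new: +{$,a}
  S: {$,a}  A: {a,b}  B: {$,a}  C: {$,a}
iter 2: done
  S: {$,a}  A: {a,b}  B: {$,a}  C: {$,a}

FOLLOW(A) = ["a", "b"]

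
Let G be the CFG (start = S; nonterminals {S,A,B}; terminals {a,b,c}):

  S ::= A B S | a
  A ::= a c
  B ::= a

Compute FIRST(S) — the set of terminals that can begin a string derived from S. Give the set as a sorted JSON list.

FIRST iteration:
pass 1:
  A via A→a c: +{a}
  B via B→a: +{a}
  S via S→A B S: +{a}
  FIRST[S]={a}  FIRST[A]={a}  FIRST[B]={a}
pass 2: (no change)
  FIRST[S]={a}  FIRST[A]={a}  FIRST[B]={a}

FIRST(S) = ["a"]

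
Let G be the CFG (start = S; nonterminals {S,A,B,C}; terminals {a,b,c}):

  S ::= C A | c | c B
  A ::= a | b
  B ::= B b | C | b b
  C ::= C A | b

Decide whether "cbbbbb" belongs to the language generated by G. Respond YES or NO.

Convert to CNF:
  S -> C A | T1 B | c
  A -> a | b
  B -> B T0 | C A | T0 T0 | b
  C -> C A | b
  T0 -> b
  T1 -> c

Fill CYK table bottom-up:
  [0..0]={S,T1}  "c"  orig:{S}
  [1..1]={A,B,C,T0}  "b"  orig:{A,B,C}
  [2..2]={A,B,C,T0}  "b"  orig:{A,B,C}
  [3..3]={A,B,C,T0}  "b"  orig:{A,B,C}
  [4..4]={A,B,C,T0}  "b"  orig:{A,B,C}
  [5..5]={A,B,C,T0}  "b"  orig:{A,B,C}
  [0..1]={S}  "cb"
  [1..2]={B,C,S}  "bb"
  [2..3]={B,C,S}  "bb"
  [3..4]={B,C,S}  "bb"
  [4..5]={B,C,S}  "bb"
  [0..2]={S}  "cbb"
  [1..3]={B,C,S}  "bbb"
  [2..4]={B,C,S}  "bbb"
  [3..5]={B,C,S}  "bbb"
  [0..3]={S}  "cbbb"
  [1..4]={B,C,S}  "bbbb"
  [2..5]={B,C,S}  "bbbb"
  [0..4]={S}  "cbbbb"
  [1..5]={B,C,S}  "bbbbb"
  [0..5]={S}  "cbbbbb"

S ∈ T[0,5] ⇒ YES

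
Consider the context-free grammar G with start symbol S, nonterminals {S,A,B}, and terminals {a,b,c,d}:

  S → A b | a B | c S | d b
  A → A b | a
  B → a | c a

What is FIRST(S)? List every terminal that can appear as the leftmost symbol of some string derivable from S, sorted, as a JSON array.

FIRST sets, iterate to fixpoint:
iter 1:
  A via A→a: +{a}
  B via B→a: +{a}
  B via B→c a: +{c}
  S via S→A b: +{a}
  S via S→c S: +{c}
  S via S→d b: +{d}
  FIRST[S]={a,c,d}  FIRST[A]={a}  FIRST[B]={a,c}
iter 2: (stable)
  FIRST[S]={a,c,d}  FIRST[A]={a}  FIRST[B]={a,c}

FIRST(S) = ["a", "c", "d"]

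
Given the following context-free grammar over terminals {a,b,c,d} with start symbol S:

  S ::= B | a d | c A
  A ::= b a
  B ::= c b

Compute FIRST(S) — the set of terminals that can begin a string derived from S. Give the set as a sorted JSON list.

FIRST sets, iterate to fixpoint:
round 1:
  A via A→b a: +{b}
  B via B→c b: +{c}
  S via S→B: +{c}
  S via S→a d: +{a}
  FIRST[S]={a,c}  FIRST[A]={b}  FIRST[B]={c}
round 2: — fixpoint
  FIRST[S]={a,c}  FIRST[A]={b}  FIRST[B]={c}

FIRST(S) = ["a", "c"]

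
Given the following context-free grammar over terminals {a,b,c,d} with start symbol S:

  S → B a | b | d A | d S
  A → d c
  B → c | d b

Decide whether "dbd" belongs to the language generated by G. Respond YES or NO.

Convert to CNF:
  S -> B T3 | T0 A | T0 S | b
  A -> T0 T1
  B -> T0 T2 | c
  T0 -> d
  T1 -> c
  T2 -> b
  T3 -> a

Fill CYK table bottom-up:
  T[0,0] 'd' = {T0}  orig:{}
  T[1,1] 'b' = {S,T2}  orig:{S}
  T[2,2] 'd' = {T0}  orig:{}
  T[0,1] 'db' = {B,S}
  T[1,2] 'bd' = ∅
  T[0,2] 'dbd' = ∅

S ∉ T[0,2] ⇒ NO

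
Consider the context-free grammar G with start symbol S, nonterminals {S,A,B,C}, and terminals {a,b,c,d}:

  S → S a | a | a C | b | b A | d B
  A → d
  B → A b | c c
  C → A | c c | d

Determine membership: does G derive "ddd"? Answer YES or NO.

Convert to CNF:
  S -> S T2 | T0 A | T2 C | T3 B | a | b
  A -> d
  B -> A T0 | T1 T1
  C -> T1 T1 | d
  T0 -> b
  T1 -> c
  T2 -> a
  T3 -> d

CYK table (by increasing span):
  cell(0,0) d: {A,C,T3}  orig:{A,C}
  cell(1,1) d: {A,C,T3}  orig:{A,C}
  cell(2,2) d: {A,C,T3}  orig:{A,C}
  cell(0,1) dd: ∅
  cell(1,2) dd: ∅
  cell(0,2) ddd: ∅

S ∉ T[0,2] ⇒ NO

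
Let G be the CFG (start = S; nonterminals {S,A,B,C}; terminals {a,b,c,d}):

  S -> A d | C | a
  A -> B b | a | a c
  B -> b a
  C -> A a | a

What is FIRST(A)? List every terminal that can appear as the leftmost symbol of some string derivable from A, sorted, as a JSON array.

FIRST sets, iterate to fixpoint:
round 1:
  A via A→a: +{a}
  B via B→b a: +{b}
  C via C→A a: +{a}
  S via S→A d: +{a}
  FIRST[S]={a}  FIRST[A]={a}  FIRST[B]={b}  FIRST[C]={a}
round 2:
  A via A→B b: +{b}
  C via C→A a: +{b}
  S via S→A d: +{b}
  FIRST[S]={a,b}  FIRST[A]={a,b}  FIRST[B]={b}  FIRST[C]={a,b}
round 3: (stable)
  FIRST[S]={a,b}  FIRST[A]={a,b}  FIRST[B]={b}  FIRST[C]={a,b}

FIRST(A) = ["a", "b"]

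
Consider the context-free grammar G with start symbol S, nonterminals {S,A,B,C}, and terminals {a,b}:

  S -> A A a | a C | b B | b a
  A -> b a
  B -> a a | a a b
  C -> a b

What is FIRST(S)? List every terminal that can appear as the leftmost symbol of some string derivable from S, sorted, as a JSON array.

FIRST sets, iterate to fixpoint:
round 1:
  A via A→b a: +{b}
  B via B→a a: +{a}
  C via C→a b: +{a}
  S via S→A A a: +{b}
  S via S→a C: +{a}
  S: {a,b}  A: {b}  B: {a}  C: {a}
round 2: done
  S: {a,b}  A: {b}  B: {a}  C: {a}

FIRST(S) = ["a", "b"]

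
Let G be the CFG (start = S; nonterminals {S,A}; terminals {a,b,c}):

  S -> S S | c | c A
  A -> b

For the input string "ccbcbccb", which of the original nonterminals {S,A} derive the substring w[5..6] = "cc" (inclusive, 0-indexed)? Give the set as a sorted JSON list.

CNF form of G:
  S -> S S | T0 A | c
  A -> b
  T0 -> c

CYK fill, restricted to cells inside w[5..6]:
  [5..5]={S,T0}  "c"  orig:{S}
  [6..6]={S,T0}  "c"  orig:{S}
  [5..6]={S}  "cc"

Original NTs in T[5,6] deriving "cc": ["S"]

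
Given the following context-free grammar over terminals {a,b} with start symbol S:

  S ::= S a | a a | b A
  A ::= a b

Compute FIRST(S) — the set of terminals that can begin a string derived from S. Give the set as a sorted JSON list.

Compute FIRST by fixpoint:
round 1:
  A via A→a b: +{a}
  S via S→a a: +{a}
  S via S→b A: +{b}
  FIRST(S)={a,b}  FIRST(A)={a}
round 2: (stable)
  FIRST(S)={a,b}  FIRST(A)={a}

FIRST(S) = ["a", "b"]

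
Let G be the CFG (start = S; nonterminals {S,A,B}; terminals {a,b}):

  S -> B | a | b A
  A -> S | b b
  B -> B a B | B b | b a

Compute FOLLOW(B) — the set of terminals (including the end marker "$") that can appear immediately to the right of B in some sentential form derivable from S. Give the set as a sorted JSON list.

FIRST iteration:
round 1:
  A via A→b b: +{b}
  B via B→b a: +{b}
  S via S→B: +{b}
  S via S→a: +{a}
  FIRST(S)={a,b}  FIRST(A)={b}  FIRST(B)={b}
round 2:
  A via A→S: +{a}
  FIRST(S)={a,b}  FIRST(A)={a,b}  FIRST(B)={b}
round 3: (no change)
  FIRST(S)={a,b}  FIRST(A)={a,b}  FIRST(B)={b}

Compute FOLLOW by fixpoint:
seed FOLLOW(S) with $
round 1:
  B→B a B: FOLLOW(B) ⊇ FIRST(a) = {a}; new: +{a}
  B→B b: FOLLOW(B) ⊇ FIRST(b) = {b}; new: +{b}
  S→B: FOLLOW(B) ⊇ FOLLOW(S) ⊇ {$}; new: +{$}
  S→b A: FOLLOW(A) ⊇ FOLLOW(S) ⊇ {$}; new: +{$}
  FOLLOW(S)={$}  FOLLOW(A)={$}  FOLLOW(B)={$,a,b}
round 2: — fixpoint
  FOLLOW(S)={$}  FOLLOW(A)={$}  FOLLOW(B)={$,a,b}

FOLLOW(B) = ["$", "a", "b"]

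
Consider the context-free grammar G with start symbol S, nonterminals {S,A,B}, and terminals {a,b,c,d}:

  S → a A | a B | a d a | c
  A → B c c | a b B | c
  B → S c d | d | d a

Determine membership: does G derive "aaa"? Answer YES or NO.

Convert to CNF:
  S -> T1 A | T1 B | T1 X7 | c
  A -> B X4 | T1 X5 | c
  B -> S X6 | T3 T1 | d
  T0 -> c
  T1 -> a
  T2 -> b
  T3 -> d
  X4 -> T0 T0
  X5 -> T2 B
  X6 -> T0 T3
  X7 -> T3 T1

Fill CYK table bottom-up:
  [0..0]={T1}  "a"  orig:{}
  [1..1]={T1}  "a"  orig:{}
  [2..2]={T1}  "a"  orig:{}
  [0..1]=∅  "aa"
  [1..2]=∅  "aa"
  [0..2]=∅  "aaa"

S ∉ T[0,2] ⇒ NO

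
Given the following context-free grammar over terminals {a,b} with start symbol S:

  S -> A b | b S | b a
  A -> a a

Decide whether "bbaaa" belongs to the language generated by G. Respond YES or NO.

CNF form of G:
  S -> A T1 | T1 S | T1 T0
  A -> T0 T0
  T0 -> a
  T1 -> b

Fill CYK table bottom-up:
  T[0,0] 'b' = {T1}  orig:{}
  T[1,1] 'b' = {T1}  orig:{}
  T[2,2] 'a' = {T0}  orig:{}
  T[3,3] 'a' = {T0}  orig:{}
  T[4,4] 'a' = {T0}  orig:{}
  T[0,1] 'bb' = ∅
  T[1,2] 'ba' = {S}
  T[2,3] 'aa' = {A}
  T[3,4] 'aa' = {A}
  T[0,2] 'bba' = {S}
  T[1,3] 'baa' = ∅
  T[2,4] 'aaa' = ∅
  T[0,3] 'bbaa' = ∅
  T[1,4] 'baaa' = ∅
  T[0,4] 'bbaaa' = ∅

S ∉ T[0,4] ⇒ NO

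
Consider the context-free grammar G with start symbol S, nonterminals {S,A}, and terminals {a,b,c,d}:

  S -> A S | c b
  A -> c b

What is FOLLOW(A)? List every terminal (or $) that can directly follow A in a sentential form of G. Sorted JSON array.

Compute FIRST by fixpoint:
round 1:
  A via A→c b: +{c}
  S via S→A S: +{c}
  FIRST[S]={c}  FIRST[A]={c}
round 2: (no change)
  FIRST[S]={c}  FIRST[A]={c}

Compute FOLLOW by fixpoint:
FOLLOW(S) := {$}
iter 1:
  S→A S: FOLLOW(A) ⊇ FIRST(S) = {c}; new: +{c}
  S: {$}  A: {c}
iter 2: (no change)
  S: {$}  A: {c}

FOLLOW(A) = ["c"]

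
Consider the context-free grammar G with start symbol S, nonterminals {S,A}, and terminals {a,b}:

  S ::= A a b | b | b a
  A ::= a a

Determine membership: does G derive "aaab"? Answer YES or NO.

Convert to CNF:
  S -> A X2 | T1 T0 | b
  A -> T0 T0
  T0 -> a
  T1 -> b
  X2 -> T0 T1

CYK fill:
  [0..0]={T0}  "a"  orig:{}
  [1..1]={T0}  "a"  orig:{}
  [2..2]={T0}  "a"  orig:{}
  [3..3]={S,T1}  "b"  orig:{S}
  [0..1]={A}  "aa"
  [1..2]={A}  "aa"
  [2..3]={X2}  "ab"  orig:{}
  [0..2]=∅  "aaa"
  [1..3]=∅  "aab"
  [0..3]={S}  "aaab"

S ∈ T[0,3] ⇒ YES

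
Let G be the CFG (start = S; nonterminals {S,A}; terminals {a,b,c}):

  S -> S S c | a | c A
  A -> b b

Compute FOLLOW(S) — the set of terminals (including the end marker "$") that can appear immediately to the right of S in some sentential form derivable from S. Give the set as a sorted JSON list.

FIRST iteration:
iter 1:
  A via A→b b: +{b}
  S via S→a: +{a}
  S via S→c A: +{c}
  S: {a,c}  A: {b}
iter 2: (no change)
  S: {a,c}  A: {b}

Compute FOLLOW by fixpoint:
seed FOLLOW(S) with $
[1]
  S→S S c: FOLLOW(S) ⊇ FIRST(S) = {a,c}; new: +{a,c}
  S→c A: FOLLOW(A) ⊇ FOLLOW(S) ⊇ {$,a,c}; new: +{$,a,c}
  FOLLOW(S)={$,a,c}  FOLLOW(A)={$,a,c}
[2] (stable)
  FOLLOW(S)={$,a,c}  FOLLOW(A)={$,a,c}

FOLLOW(S) = ["$", "a", "c"]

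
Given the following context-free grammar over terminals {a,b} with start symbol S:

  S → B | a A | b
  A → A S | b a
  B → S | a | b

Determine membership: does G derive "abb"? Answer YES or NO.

Convert to CNF:
  S -> T1 A | a | b
  A -> A S | T0 T1
  B -> T1 A | a | b
  T0 -> b
  T1 -> a

CYK table (by increasing span):
  T[0,0] 'a' = {B,S,T1}  orig:{B,S}
  T[1,1] 'b' = {B,S,T0}  orig:{B,S}
  T[2,2] 'b' = {B,S,T0}  orig:{B,S}
  T[0,1] 'ab' = ∅
  T[1,2] 'bb' = ∅
  T[0,2] 'abb' = ∅

S ∉ T[0,2] ⇒ NO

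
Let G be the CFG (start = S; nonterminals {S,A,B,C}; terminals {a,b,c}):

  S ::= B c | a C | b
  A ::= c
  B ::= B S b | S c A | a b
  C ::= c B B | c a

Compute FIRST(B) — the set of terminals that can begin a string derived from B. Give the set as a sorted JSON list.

FIRST iteration:
[1]
  A via A→c: +{c}
  B via B→a b: +{a}
  C via C→c B B: +{c}
  S via S→B c: +{a}
  S via S→b: +{b}
  S: {a,b}  A: {c}  B: {a}  C: {c}
[2]
  B via B→S c A: +{b}
  S: {a,b}  A: {c}  B: {a,b}  C: {c}
[3] (no change)
  S: {a,b}  A: {c}  B: {a,b}  C: {c}

FIRST(B) = ["a", "b"]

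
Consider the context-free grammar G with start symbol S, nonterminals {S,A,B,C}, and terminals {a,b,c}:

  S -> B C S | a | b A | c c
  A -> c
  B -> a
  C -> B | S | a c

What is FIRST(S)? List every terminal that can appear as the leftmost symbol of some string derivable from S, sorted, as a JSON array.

Compute FIRST by fixpoint:
[1]
  A via A→c: +{c}
  B via B→a: +{a}
  C via C→B: +{a}
  S via S→B C S: +{a}
  S via S→b A: +{b}
  S via S→c c: +{c}
  FIRST[S]={a,b,c}  FIRST[A]={c}  FIRST[B]={a}  FIRST[C]={a}
[2]
  C via C→S: +{b,c}
  FIRST[S]={a,b,c}  FIRST[A]={c}  FIRST[B]={a}  FIRST[C]={a,b,c}
[3] (stable)
  FIRST[S]={a,b,c}  FIRST[A]={c}  FIRST[B]={a}  FIRST[C]={a,b,c}

FIRST(S) = ["a", "b", "c"]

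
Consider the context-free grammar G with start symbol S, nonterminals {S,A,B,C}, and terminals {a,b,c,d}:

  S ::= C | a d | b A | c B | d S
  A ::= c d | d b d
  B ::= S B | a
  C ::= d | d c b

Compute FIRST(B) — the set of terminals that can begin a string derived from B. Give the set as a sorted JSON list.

FIRST iteration:
pass 1:
  A via A→c d: +{c}
  A via A→d b d: +{d}
  B via B→a: +{a}
  C via C→d: +{d}
  S via S→C: +{d}
  S via S→a d: +{a}
  S via S→b A: +{b}
  S via S→c B: +{c}
  S: {a,b,c,d}  A: {c,d}  B: {a}  C: {d}
pass 2:
  B via B→S B: +{b,c,d}
  S: {a,b,c,d}  A: {c,d}  B: {a,b,c,d}  C: {d}
pass 3: (no change)
  S: {a,b,c,d}  A: {c,d}  B: {a,b,c,d}  C: {d}

FIRST(B) = ["a", "b", "c", "d"]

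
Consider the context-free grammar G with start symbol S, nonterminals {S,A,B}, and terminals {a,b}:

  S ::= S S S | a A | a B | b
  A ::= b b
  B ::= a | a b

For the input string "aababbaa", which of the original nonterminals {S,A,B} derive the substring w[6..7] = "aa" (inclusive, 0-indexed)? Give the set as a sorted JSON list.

CNF form of G:
  S -> S X2 | T1 A | T1 B | b
  A -> T0 T0
  B -> T1 T0 | a
  T0 -> b
  T1 -> a
  X2 -> S S

CYK fill — only the sub-triangle for w[6..7]:
  [6..6]={B,T1}  "a"  orig:{B}
  [7..7]={B,T1}  "a"  orig:{B}
  [6..7]={S}  "aa"

Original NTs in T[6,7] deriving "aa": ["S"]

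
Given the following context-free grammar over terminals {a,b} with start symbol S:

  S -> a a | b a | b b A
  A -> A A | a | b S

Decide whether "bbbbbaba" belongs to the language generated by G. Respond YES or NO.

CNF form of G:
  S -> T0 T1 | T0 X2 | T1 T1
  A -> A A | T0 S | a
  T0 -> b
  T1 -> a
  X2 -> T0 A

Fill CYK table bottom-up:
  T[0,0] 'b' = {T0}  orig:{}
  T[1,1] 'b' = {T0}  orig:{}
  T[2,2] 'b' = {T0}  orig:{}
  T[3,3] 'b' = {T0}  orig:{}
  T[4,4] 'b' = {T0}  orig:{}
  T[5,5] 'a' = {A,T1}  orig:{A}
  T[6,6] 'b' = {T0}  orig:{}
  T[7,7] 'a' = {A,T1}  orig:{A}
  T[0,1] 'bb' = ∅
  T[1,2] 'bb' = ∅
  T[2,3] 'bb' = ∅
  T[3,4] 'bb' = ∅
  T[4,5] 'ba' = {S,X2}  orig:{S}
  T[5,6] 'ab' = ∅
  T[6,7] 'ba' = {S,X2}  orig:{S}
  T[0,2] 'bbb' = ∅
  T[1,3] 'bbb' = ∅
  T[2,4] 'bbb' = ∅
  T[3,5] 'bba' = {A,S}
  T[4,6] 'bab' = ∅
  T[5,7] 'aba' = ∅
  T[0,3] 'bbbb' = ∅
  T[1,4] 'bbbb' = ∅
  T[2,5] 'bbba' = {A,X2}  orig:{A}
  T[3,6] 'bbab' = ∅
  T[4,7] 'baba' = ∅
  T[0,4] 'bbbbb' = ∅
  T[1,5] 'bbbba' = {S,X2}  orig:{S}
  T[2,6] 'bbbab' = ∅
  T[3,7] 'bbaba' = ∅
  T[0,5] 'bbbbba' = {A,S}
  T[1,6] 'bbbbab' = ∅
  T[2,7] 'bbbaba' = ∅
  T[0,6] 'bbbbbab' = ∅
  T[1,7] 'bbbbaba' = ∅
  T[0,7] 'bbbbbaba' = ∅

S ∉ T[0,7] ⇒ NO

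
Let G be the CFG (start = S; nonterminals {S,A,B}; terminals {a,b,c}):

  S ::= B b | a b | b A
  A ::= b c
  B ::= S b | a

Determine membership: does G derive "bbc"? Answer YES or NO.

Convert to CNF:
  S -> B T0 | T0 A | T2 T0
  A -> T0 T1
  B -> S T0 | a
  T0 -> b
  T1 -> c
  T2 -> a

CYK table (by increasing span):
  [0..0]={T0}  "b"  orig:{}
  [1..1]={T0}  "b"  orig:{}
  [2..2]={T1}  "c"  orig:{}
  [0..1]=∅  "bb"
  [1..2]={A}  "bc"
  [0..2]={S}  "bbc"

S ∈ T[0,2] ⇒ YES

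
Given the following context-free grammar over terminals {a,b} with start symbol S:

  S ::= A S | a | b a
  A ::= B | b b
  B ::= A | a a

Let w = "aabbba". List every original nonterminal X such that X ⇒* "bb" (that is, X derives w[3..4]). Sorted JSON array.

CNF form of G:
  S -> A S | T1 T0 | a
  A -> T0 T0 | T1 T1
  B -> T0 T0 | T1 T1
  T0 -> a
  T1 -> b

Fill CYK table bottom-up (cells [i..j] with 3 ≤ i ≤ j ≤ 4 only):
  cell(3,3) b: {T1}  orig:{}
  cell(4,4) b: {T1}  orig:{}
  cell(3,4) bb: {A,B}

Original NTs in T[3,4] deriving "bb": ["A", "B"]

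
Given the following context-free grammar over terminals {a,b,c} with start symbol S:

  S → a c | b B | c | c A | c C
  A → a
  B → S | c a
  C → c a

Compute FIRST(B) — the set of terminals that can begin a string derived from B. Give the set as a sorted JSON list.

Compute FIRST by fixpoint:
iter 1:
  A via A→a: +{a}
  B via B→c a: +{c}
  C via C→c a: +{c}
  S via S→a c: +{a}
  S via S→b B: +{b}
  S via S→c: +{c}
  S: {a,b,c}  A: {a}  B: {c}  C: {c}
iter 2:
  B via B→S: +{a,b}
  S: {a,b,c}  A: {a}  B: {a,b,c}  C: {c}
iter 3: — fixpoint
  S: {a,b,c}  A: {a}  B: {a,b,c}  C: {c}

FIRST(B) = ["a", "b", "c"]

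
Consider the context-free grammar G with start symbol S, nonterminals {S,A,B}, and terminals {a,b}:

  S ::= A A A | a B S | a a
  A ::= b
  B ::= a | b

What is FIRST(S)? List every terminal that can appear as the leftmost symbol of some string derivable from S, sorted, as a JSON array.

FIRST sets, iterate to fixpoint:
pass 1:
  A via A→b: +{b}
  B via B→a: +{a}
  B via B→b: +{b}
  S via S→A A A: +{b}
  S via S→a B S: +{a}
  S: {a,b}  A: {b}  B: {a,b}
pass 2: (stable)
  S: {a,b}  A: {b}  B: {a,b}

FIRST(S) = ["a", "b"]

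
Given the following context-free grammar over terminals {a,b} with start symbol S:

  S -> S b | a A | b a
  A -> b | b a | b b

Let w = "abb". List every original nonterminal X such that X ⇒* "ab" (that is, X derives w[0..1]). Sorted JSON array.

CNF form of G:
  S -> S T0 | T0 T1 | T1 A
  A -> T0 T0 | T0 T1 | b
  T0 -> b
  T1 -> a

CYK fill, restricted to cells inside w[0..1]:
  [0..0]={T1}  "a"  orig:{}
  [1..1]={A,T0}  "b"  orig:{A}
  [0..1]={S}  "ab"

Original NTs in T[0,1] deriving "ab": ["S"]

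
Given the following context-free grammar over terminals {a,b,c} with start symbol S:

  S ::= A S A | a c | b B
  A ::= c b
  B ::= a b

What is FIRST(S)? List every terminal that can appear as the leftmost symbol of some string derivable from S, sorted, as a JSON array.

FIRST iteration:
[1]
  A via A→c b: +{c}
  B via B→a b: +{a}
  S via S→A S A: +{c}
  S via S→a c: +{a}
  S via S→b B: +{b}
  FIRST[S]={a,b,c}  FIRST[A]={c}  FIRST[B]={a}
[2] — fixpoint
  FIRST[S]={a,b,c}  FIRST[A]={c}  FIRST[B]={a}

FIRST(S) = ["a", "b", "c"]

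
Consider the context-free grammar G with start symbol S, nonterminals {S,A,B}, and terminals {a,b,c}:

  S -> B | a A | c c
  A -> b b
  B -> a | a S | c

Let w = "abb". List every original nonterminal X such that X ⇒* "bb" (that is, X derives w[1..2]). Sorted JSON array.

Convert to CNF:
  S -> T1 A | T1 S | T2 T2 | a | c
  A -> T0 T0
  B -> T1 S | a | c
  T0 -> b
  T1 -> a
  T2 -> c

Fill CYK table bottom-up — only the sub-triangle for w[1..2]:
  [1..1]={T0}  "b"  orig:{}
  [2..2]={T0}  "b"  orig:{}
  [1..2]={A}  "bb"

Original NTs in T[1,2] deriving "bb": ["A"]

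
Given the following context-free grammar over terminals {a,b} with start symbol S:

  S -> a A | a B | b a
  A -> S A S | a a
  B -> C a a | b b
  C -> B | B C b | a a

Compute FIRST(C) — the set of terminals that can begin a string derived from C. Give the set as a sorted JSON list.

FIRST sets, iterate to fixpoint:
round 1:
  A via A→a a: +{a}
  B via B→b b: +{b}
  C via C→B: +{b}
  C via C→a a: +{a}
  S via S→a A: +{a}
  S via S→b a: +{b}
  FIRST(S)={a,b}  FIRST(A)={a}  FIRST(B)={b}  FIRST(C)={a,b}
round 2:
  A via A→S A S: +{b}
  B via B→C a a: +{a}
  FIRST(S)={a,b}  FIRST(A)={a,b}  FIRST(B)={a,b}  FIRST(C)={a,b}
round 3: — fixpoint
  FIRST(S)={a,b}  FIRST(A)={a,b}  FIRST(B)={a,b}  FIRST(C)={a,b}

FIRST(C) = ["a", "b"]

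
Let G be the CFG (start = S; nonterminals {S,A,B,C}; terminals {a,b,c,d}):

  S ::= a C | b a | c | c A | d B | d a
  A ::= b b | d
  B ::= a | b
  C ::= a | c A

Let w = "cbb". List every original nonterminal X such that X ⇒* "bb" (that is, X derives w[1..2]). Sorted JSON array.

CNF form of G:
  S -> T0 T2 | T1 A | T2 C | T3 B | T3 T2 | c
  A -> T0 T0 | d
  B -> a | b
  C -> T1 A | a
  T0 -> b
  T1 -> c
  T2 -> a
  T3 -> d

CYK table (by increasing span) (cells [i..j] with 1 ≤ i ≤ j ≤ 2 only):
  cell(1,1) b: {B,T0}  orig:{B}
  cell(2,2) b: {B,T0}  orig:{B}
  cell(1,2) bb: {A}

Original NTs in T[1,2] deriving "bb": ["A"]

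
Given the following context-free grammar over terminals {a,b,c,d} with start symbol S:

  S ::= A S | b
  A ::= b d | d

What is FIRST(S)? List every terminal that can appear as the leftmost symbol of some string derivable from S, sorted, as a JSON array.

Compute FIRST by fixpoint:
round 1:
  A via A→b d: +{b}
  A via A→d: +{d}
  S via S→A S: +{b,d}
  FIRST[S]={b,d}  FIRST[A]={b,d}
round 2: (stable)
  FIRST[S]={b,d}  FIRST[A]={b,d}

FIRST(S) = ["b", "d"]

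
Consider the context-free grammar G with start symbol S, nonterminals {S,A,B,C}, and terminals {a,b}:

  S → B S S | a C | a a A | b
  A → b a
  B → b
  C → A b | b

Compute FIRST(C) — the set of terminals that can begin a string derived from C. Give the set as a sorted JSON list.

FIRST sets, iterate to fixpoint:
pass 1:
  A via A→b a: +{b}
  B via B→b: +{b}
  C via C→A b: +{b}
  S via S→B S S: +{b}
  S via S→a C: +{a}
  FIRST[S]={a,b}  FIRST[A]={b}  FIRST[B]={b}  FIRST[C]={b}
pass 2: (stable)
  FIRST[S]={a,b}  FIRST[A]={b}  FIRST[B]={b}  FIRST[C]={b}

FIRST(C) = ["b"]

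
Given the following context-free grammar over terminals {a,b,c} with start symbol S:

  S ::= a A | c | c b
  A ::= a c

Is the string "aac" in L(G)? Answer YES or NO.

Convert to CNF:
  S -> T0 A | T1 T2 | c
  A -> T0 T1
  T0 -> a
  T1 -> c
  T2 -> b

CYK fill:
  cell(0,0) a: {T0}  orig:{}
  cell(1,1) a: {T0}  orig:{}
  cell(2,2) c: {S,T1}  orig:{S}
  cell(0,1) aa: ∅
  cell(1,2) ac: {A}
  cell(0,2) aac: {S}

S ∈ T[0,2] ⇒ YES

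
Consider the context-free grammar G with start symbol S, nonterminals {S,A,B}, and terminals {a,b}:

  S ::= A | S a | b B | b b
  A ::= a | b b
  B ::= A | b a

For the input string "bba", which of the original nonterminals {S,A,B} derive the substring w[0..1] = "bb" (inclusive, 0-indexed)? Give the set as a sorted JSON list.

Convert to CNF:
  S -> S T1 | T0 B | T0 T0 | a
  A -> T0 T0 | a
  B -> T0 T0 | T0 T1 | a
  T0 -> b
  T1 -> a

Fill CYK table bottom-up — only the sub-triangle for w[0..1]:
  cell(0,0) b: {T0}  orig:{}
  cell(1,1) b: {T0}  orig:{}
  cell(0,1) bb: {A,B,S}

Original NTs in T[0,1] deriving "bb": ["A", "B", "S"]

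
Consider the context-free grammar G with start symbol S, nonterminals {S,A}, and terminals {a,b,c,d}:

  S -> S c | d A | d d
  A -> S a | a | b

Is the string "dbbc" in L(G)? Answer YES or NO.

CNF form of G:
  S -> S T1 | T2 A | T2 T2
  A -> S T0 | a | b
  T0 -> a
  T1 -> c
  T2 -> d

CYK fill:
  cell(0,0) d: {T2}  orig:{}
  cell(1,1) b: {A}
  cell(2,2) b: {A}
  cell(3,3) c: {T1}  orig:{}
  cell(0,1) db: {S}
  cell(1,2) bb: ∅
  cell(2,3) bc: ∅
  cell(0,2) dbb: ∅
  cell(1,3) bbc: ∅
  cell(0,3) dbbc: ∅

S ∉ T[0,3] ⇒ NO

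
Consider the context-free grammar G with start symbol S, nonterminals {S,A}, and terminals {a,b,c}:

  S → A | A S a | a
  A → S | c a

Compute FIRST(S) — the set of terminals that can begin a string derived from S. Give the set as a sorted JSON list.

FIRST iteration:
round 1:
  A via A→c a: +{c}
  S via S→A: +{c}
  S via S→a: +{a}
  S: {a,c}  A: {c}
round 2:
  A via A→S: +{a}
  S: {a,c}  A: {a,c}
round 3: (stable)
  S: {a,c}  A: {a,c}

FIRST(S) = ["a", "c"]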